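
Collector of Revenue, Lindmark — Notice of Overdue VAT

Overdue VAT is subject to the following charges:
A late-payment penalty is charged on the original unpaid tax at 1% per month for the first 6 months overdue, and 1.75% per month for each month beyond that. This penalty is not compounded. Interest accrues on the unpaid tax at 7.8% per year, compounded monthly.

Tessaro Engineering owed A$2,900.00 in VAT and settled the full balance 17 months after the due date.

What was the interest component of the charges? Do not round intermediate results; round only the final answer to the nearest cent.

Interest (7.8%/yr ÷ 12 = 0.65%/month): A$2,900.00 × ((1 + 0.0065)^17 − 1) = A$337.6675…

A$337.67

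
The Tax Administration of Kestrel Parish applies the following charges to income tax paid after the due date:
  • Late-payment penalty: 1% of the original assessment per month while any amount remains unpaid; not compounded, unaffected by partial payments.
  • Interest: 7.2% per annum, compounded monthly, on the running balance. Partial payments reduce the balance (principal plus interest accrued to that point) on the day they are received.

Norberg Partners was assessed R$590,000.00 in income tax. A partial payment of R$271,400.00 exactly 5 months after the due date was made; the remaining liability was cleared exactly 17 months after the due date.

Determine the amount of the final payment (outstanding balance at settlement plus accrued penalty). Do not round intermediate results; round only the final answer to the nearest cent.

Monthly rate = 7.2% ÷ 12 = 0.6%
Balance at month 5: R$590,000.0000 × (1 + 0.006)^5 = R$607,913.6782…
After R$271,400.00 payment: R$607,913.6782… − R$271,400.00 = R$336,513.6782…
Balance at month 17: R$336,513.6782… × (1 + 0.006)^12 = R$361,558.4287…
Penalty: 17 × 1% × R$590,000.00 = R$100,300.00
Final settlement = outstanding balance + penalty = R$361,558.4287… + R$100,300.00 = R$461,858.43

R$461,858.43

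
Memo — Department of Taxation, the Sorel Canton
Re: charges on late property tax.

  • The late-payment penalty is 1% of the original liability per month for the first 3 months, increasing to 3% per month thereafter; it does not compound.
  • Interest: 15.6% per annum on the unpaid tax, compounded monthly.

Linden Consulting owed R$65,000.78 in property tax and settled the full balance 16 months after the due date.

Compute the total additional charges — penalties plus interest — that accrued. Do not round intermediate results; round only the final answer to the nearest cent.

Penalty, months 1–3: 3 × 1% × R$65,000.78 = R$1,950.02…
Penalty, months 4–16: 13 × 3% × R$65,000.78 = R$25,350.30…
Interest (15.6%/yr ÷ 12 = 1.3%/month): R$65,000.78 × ((1 + 0.013)^16 − 1) = R$14,921.8366…
Penalties + interest = R$27,300.3276 + R$14,921.8366… = R$42,222.16

R$42,222.16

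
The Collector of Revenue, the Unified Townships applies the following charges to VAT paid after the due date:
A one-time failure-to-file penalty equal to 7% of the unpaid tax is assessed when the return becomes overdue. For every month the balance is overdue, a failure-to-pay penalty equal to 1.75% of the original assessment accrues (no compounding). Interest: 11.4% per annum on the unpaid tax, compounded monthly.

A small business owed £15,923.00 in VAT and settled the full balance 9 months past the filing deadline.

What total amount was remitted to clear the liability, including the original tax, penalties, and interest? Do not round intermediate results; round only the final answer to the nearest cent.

£20,959.80

Failure-to-file penalty: 7% × £15,923.00 = £1,114.61
Failure-to-pay penalty = 1.75% × £15,923.00 × 9 mo = £2,507.87…
Interest (11.4%/yr ÷ 12 = 0.95%/month): £15,923.00 × ((1 + 0.0095)^9 − 1) = £1,414.3136…
Total = £15,923.00 + £3,622.4825 + £1,414.3136… = £20,959.80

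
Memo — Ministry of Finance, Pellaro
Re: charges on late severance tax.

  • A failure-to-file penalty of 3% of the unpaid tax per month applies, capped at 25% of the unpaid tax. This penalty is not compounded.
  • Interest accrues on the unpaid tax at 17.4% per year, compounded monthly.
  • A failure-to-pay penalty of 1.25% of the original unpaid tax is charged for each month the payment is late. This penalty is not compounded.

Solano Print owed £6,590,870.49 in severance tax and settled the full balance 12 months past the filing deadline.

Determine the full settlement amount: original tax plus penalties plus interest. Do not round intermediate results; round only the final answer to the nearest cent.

Failure-to-file: 12 × 3% × £6,590,870.49 = £2,372,713.38…, capped at 25% × £6,590,870.49 = £1,647,717.62…
Failure-to-pay penalty = 1.25% × £6,590,870.49 × 12 mo = £988,630.57…
Interest (17.4%/yr ÷ 12 = 1.45%/month): £6,590,870.49 × ((1 + 0.0145)^12 − 1) = £1,242,837.7813…
Total = £6,590,870.49 + £2,636,348.1960 + £1,242,837.7813… = £10,470,056.47

£10,470,056.47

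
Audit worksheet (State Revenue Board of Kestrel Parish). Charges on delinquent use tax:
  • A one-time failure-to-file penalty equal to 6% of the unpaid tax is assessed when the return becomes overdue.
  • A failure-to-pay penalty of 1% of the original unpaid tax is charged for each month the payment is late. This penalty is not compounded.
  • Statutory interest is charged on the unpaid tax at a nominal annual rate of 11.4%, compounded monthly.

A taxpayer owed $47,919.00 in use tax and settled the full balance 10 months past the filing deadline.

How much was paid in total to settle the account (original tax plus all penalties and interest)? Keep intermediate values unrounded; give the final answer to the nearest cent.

Failure-to-file penalty: 6% × $47,919.00 = $2,875.14
Failure-to-pay penalty: 10 × 1% × $47,919.00 = $4,791.90
Interest (11.4%/yr ÷ 12 = 0.95%/month): $47,919.00 × ((1 + 0.0095)^10 − 1) = $4,751.9291…
Total = $47,919.00 + $7,667.0400 + $4,751.9291… = $60,337.97

$60,337.97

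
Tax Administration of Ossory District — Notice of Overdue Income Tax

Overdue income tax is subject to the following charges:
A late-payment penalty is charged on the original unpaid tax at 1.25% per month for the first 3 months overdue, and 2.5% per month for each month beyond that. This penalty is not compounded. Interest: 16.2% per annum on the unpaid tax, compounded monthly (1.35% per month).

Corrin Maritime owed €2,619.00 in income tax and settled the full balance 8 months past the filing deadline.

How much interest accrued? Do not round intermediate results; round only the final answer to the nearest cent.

Interest: €2,619.00 × ((1 + 0.0135)^8 − 1) = €2,619.00 × 0.1132431… = €296.5838…

€296.58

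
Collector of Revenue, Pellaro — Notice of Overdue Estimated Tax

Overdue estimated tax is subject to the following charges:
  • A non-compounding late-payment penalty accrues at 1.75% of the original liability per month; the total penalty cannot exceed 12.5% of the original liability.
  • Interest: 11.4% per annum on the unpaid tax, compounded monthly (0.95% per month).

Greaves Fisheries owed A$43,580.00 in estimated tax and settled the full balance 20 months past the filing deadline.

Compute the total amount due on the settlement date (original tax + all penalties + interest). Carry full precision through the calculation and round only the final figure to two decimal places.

A$58,099.36

Penalty (uncapped): 20 × 1.75% × A$43,580.00 = A$15,253.00; cap = 12.5% × A$43,580.00 = A$5,447.50 → penalty = A$5,447.50
Interest: A$43,580.00 × ((1 + 0.0095)^20 − 1) = A$43,580.00 × 0.2081656… = A$9,071.8568…
Total = A$43,580.00 + A$5,447.5000 + A$9,071.8568… = A$58,099.36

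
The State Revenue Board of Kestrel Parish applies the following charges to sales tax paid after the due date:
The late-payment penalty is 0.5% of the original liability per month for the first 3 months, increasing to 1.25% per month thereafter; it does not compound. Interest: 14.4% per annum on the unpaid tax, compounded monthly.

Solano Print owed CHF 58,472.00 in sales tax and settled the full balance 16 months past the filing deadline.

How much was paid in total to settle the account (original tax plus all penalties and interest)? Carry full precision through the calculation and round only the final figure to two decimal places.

CHF 81,146.65

Penalty, months 1–3: 3 × 0.5% × CHF 58,472.00 = CHF 877.08
Penalty, months 4–16: 13 × 1.25% × CHF 58,472.00 = CHF 9,501.70
Interest (14.4%/yr ÷ 12 = 1.2%/month): CHF 58,472.00 × ((1 + 0.012)^16 − 1) = CHF 12,295.8740…
Total = CHF 58,472.00 + CHF 10,378.7800 + CHF 12,295.8740… = CHF 81,146.65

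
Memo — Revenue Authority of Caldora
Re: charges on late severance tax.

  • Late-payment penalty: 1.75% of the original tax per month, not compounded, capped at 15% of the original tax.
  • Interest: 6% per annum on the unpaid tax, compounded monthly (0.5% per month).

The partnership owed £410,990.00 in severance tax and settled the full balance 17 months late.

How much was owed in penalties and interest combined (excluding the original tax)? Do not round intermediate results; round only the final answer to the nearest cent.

Penalty (uncapped): 17 × 1.75% × £410,990.00 = £122,269.53…; cap = 15% × £410,990.00 = £61,648.50 → penalty = £61,648.50
Interest: £410,990.00 × ((1 + 0.005)^17 − 1) = £410,990.00 × 0.0884865… = £36,367.0695…
Penalties + interest = £61,648.5000 + £36,367.0695… = £98,015.57

£98,015.57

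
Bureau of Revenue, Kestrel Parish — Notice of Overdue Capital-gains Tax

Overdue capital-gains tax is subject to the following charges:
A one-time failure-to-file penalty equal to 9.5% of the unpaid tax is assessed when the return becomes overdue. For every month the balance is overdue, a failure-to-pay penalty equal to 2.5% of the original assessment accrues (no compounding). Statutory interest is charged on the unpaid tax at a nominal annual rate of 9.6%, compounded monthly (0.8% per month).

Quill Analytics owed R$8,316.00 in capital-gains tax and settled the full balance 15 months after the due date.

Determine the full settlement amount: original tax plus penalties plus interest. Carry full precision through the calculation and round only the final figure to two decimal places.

R$13,280.31

Failure-to-file penalty: 9.5% × R$8,316.00 = R$790.02
Failure-to-pay penalty = 2.5% × R$8,316.00 × 15 mo = R$3,118.50
Interest: R$8,316.00 × ((1 + 0.008)^15 − 1) = R$8,316.00 × 0.1269587… = R$1,055.7881…
Total = R$8,316.00 + R$3,908.5200 + R$1,055.7881… = R$13,280.31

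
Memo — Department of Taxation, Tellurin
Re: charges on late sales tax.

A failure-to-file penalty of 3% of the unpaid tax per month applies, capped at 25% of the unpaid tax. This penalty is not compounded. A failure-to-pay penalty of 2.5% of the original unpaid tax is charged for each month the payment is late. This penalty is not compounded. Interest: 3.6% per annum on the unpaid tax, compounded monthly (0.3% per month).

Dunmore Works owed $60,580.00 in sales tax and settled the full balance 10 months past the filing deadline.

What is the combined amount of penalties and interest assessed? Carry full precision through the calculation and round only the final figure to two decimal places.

Failure-to-file: 10 × 3% × $60,580.00 = $18,174.00, capped at 25% × $60,580.00 = $15,145.00
Failure-to-pay penalty: 10 × 2.5% × $60,580.00 = $15,145.00
Interest: $60,580.00 × ((1 + 0.003)^10 − 1) = $60,580.00 × 0.0304083… = $1,842.1322…
Penalties + interest = $30,290.0000 + $1,842.1322… = $32,132.13

$32,132.13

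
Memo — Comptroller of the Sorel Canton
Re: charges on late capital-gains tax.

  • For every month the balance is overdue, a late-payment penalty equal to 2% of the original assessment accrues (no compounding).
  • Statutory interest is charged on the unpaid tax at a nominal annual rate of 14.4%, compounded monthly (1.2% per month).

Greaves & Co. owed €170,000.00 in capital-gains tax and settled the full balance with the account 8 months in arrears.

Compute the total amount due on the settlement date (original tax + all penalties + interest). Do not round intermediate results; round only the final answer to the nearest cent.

€214,222.14

Late-payment penalty: 8 × 2% × €170,000.00 = €27,200.00
Interest: €170,000.00 × ((1 + 0.012)^8 − 1) = €170,000.00 × 0.1001302… = €17,022.1397…
Total = €170,000.00 + €27,200.0000 + €17,022.1397… = €214,222.14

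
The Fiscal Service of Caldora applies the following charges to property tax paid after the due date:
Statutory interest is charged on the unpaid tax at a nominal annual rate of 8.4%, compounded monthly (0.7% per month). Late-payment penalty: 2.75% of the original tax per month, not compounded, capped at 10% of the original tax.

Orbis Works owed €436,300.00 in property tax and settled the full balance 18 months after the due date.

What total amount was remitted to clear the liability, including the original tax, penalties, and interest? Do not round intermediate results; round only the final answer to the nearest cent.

Penalty (uncapped): 18 × 2.75% × €436,300.00 = €215,968.50; cap = 10% × €436,300.00 = €43,630.00 → penalty = €43,630.00
Interest: €436,300.00 × ((1 + 0.007)^18 − 1) = €436,300.00 × 0.1337844… = €58,370.1255…
Total = €436,300.00 + €43,630.0000 + €58,370.1255… = €538,300.13

€538,300.13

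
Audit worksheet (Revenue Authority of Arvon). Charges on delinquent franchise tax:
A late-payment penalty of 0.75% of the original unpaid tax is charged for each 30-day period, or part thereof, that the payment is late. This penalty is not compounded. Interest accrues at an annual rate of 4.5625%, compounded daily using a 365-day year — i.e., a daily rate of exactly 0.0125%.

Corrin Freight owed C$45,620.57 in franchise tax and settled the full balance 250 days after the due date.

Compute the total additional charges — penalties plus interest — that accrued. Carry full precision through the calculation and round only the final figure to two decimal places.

C$4,527.45

Penalty periods: ⌈250/30⌉ = 9; penalty = 9 × 0.75% × C$45,620.57 = C$3,079.39…
Interest: C$45,620.57 × ((1 + 0.000125)^250 − 1) = C$45,620.57 × 0.03174139… = C$1,448.0604…
Penalties + interest = C$3,079.3885… + C$1,448.0604… = C$4,527.45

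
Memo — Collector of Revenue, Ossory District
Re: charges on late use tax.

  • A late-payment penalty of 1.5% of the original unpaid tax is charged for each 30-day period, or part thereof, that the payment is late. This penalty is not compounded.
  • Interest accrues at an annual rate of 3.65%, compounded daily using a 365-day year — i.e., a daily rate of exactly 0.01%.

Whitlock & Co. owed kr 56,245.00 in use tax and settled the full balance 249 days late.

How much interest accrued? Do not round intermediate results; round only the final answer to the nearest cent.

Interest: kr 56,245.00 × ((1 + 0.0001)^249 − 1) = kr 56,245.00 × 0.02521132… = kr 1,418.0106…

kr 1,418.01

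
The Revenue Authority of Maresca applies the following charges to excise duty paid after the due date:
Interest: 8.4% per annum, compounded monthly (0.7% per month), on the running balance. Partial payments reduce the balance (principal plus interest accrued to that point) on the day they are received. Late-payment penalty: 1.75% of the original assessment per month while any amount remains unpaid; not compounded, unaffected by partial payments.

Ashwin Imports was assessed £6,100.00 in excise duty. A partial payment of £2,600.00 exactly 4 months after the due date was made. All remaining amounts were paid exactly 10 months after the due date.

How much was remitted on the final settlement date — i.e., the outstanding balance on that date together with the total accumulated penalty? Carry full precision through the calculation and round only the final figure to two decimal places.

Balance at month 4: £6,100.0000 × (1 + 0.007)^4 = £6,272.6018…
After £2,600.00 payment: £6,272.6018… − £2,600.00 = £3,672.6018…
Balance at month 10: £3,672.6018… × (1 + 0.007)^6 = £3,829.5757…
Penalty: 10 × 1.75% × £6,100.00 = £1,067.50
Final settlement = outstanding balance + penalty = £3,829.5757… + £1,067.50 = £4,897.08

£4,897.08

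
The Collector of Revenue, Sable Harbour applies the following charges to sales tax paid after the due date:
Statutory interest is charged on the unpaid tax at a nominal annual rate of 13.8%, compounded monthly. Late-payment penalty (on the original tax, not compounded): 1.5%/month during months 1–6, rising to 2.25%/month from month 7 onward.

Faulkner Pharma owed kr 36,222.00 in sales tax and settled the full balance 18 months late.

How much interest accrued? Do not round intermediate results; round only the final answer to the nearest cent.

Interest (13.8%/yr ÷ 12 = 1.15%/month): kr 36,222.00 × ((1 + 0.0115)^18 − 1) = kr 8,277.8343…

kr 8,277.83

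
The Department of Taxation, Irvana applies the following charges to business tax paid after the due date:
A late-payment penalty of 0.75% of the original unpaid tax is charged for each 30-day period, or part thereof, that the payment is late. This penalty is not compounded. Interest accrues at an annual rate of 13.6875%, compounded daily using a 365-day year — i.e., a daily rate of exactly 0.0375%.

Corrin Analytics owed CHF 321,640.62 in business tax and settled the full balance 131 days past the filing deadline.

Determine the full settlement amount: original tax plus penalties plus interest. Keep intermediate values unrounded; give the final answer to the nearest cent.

Penalty periods: ⌈131/30⌉ = 5; penalty = 5 × 0.75% × CHF 321,640.62 = CHF 12,061.52…
Interest: CHF 321,640.62 × ((1 + 0.000375)^131 − 1) = CHF 321,640.62 × 0.05034196… = CHF 16,192.0206…
Total = CHF 321,640.62 + CHF 12,061.5233… + CHF 16,192.0206… = CHF 349,894.16

CHF 349,894.16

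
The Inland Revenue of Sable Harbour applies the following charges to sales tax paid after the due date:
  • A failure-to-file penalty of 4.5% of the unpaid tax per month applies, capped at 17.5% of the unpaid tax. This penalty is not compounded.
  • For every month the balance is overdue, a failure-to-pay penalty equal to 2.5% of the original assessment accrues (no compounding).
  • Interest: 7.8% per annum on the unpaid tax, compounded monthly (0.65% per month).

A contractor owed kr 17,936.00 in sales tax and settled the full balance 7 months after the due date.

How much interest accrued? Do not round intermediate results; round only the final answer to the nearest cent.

Interest: kr 17,936.00 × ((1 + 0.0065)^7 − 1) = kr 17,936.00 × 0.0463969… = kr 832.1752…

kr 832.18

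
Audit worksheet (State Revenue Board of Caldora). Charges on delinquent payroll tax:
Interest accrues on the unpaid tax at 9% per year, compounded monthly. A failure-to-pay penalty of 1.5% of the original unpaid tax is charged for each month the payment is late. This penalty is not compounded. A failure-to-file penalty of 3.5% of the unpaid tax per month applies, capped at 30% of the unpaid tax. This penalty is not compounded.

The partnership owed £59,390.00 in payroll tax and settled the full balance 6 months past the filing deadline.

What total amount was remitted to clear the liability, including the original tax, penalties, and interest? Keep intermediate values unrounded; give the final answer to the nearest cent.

Failure-to-file: 6 × 3.5% × £59,390.00 = £12,471.90 (under the 30% cap)
Failure-to-pay penalty: 6 × 1.5% × £59,390.00 = £5,345.10
Interest (9%/yr ÷ 12 = 0.75%/month): £59,390.00 × ((1 + 0.0075)^6 − 1) = £2,723.1642…
Total = £59,390.00 + £17,817.0000 + £2,723.1642… = £79,930.16

£79,930.16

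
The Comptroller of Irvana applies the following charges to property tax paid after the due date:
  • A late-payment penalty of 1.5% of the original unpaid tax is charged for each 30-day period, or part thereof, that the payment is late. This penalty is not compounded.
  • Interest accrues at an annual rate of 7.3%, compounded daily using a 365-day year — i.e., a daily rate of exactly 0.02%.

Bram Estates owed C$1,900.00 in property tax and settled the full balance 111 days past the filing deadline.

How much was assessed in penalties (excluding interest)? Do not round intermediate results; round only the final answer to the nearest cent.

C$114.00

Penalty periods: ⌈111/30⌉ = 4; penalty = 4 × 1.5% × C$1,900.00 = C$114.00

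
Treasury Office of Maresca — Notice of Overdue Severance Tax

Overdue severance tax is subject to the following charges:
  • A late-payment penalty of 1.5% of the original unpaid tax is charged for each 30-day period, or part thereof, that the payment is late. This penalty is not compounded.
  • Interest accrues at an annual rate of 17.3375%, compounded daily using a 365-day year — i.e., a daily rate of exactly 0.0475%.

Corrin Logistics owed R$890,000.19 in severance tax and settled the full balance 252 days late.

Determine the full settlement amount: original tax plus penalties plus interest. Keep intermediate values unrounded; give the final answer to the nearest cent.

R$1,123,292.93

Penalty periods: ⌈252/30⌉ = 9; penalty = 9 × 1.5% × R$890,000.19 = R$120,150.03…
Interest: R$890,000.19 × ((1 + 0.000475)^252 − 1) = R$890,000.19 × 0.12712662… = R$113,142.7161…
Total = R$890,000.19 + R$120,150.0257… + R$113,142.7161… = R$1,123,292.93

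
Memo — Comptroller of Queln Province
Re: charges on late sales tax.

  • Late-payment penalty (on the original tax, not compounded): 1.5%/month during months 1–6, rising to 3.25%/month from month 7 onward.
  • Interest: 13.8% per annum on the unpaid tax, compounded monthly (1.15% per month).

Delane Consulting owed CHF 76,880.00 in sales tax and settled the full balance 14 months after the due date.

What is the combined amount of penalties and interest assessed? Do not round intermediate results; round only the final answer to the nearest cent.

Penalty, months 1–6: 6 × 1.5% × CHF 76,880.00 = CHF 6,919.20
Penalty, months 7–14: 8 × 3.25% × CHF 76,880.00 = CHF 19,988.80
Interest: CHF 76,880.00 × ((1 + 0.0115)^14 − 1) = CHF 76,880.00 × 0.1736063… = CHF 13,346.8497…
Penalties + interest = CHF 26,908.0000 + CHF 13,346.8497… = CHF 40,254.85

CHF 40,254.85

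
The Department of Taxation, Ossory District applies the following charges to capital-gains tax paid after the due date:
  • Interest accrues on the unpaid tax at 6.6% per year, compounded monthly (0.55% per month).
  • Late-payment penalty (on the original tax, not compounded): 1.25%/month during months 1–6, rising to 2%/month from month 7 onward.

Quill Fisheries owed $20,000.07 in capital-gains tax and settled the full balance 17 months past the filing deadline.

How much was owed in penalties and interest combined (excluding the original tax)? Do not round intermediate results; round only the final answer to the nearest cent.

Penalty, months 1–6: 6 × 1.25% × $20,000.07 = $1,500.01…
Penalty, months 7–17: 11 × 2% × $20,000.07 = $4,400.02…
Interest: $20,000.07 × ((1 + 0.0055)^17 − 1) = $20,000.07 × 0.0977293… = $1,954.5937…
Penalties + interest = $5,900.0207… + $1,954.5937… = $7,854.61

$7,854.61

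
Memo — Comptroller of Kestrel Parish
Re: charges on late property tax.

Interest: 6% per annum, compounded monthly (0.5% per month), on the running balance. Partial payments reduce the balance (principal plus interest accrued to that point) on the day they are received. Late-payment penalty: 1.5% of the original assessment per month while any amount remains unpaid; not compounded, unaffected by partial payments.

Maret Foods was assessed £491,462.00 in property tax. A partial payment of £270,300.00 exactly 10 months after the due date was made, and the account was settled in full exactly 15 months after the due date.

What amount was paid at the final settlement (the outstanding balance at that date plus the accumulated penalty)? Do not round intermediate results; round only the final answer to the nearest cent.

Balance at month 10: £491,462.0000 × (1 + 0.005)^10 = £516,595.4316…
After £270,300.00 payment: £516,595.4316… − £270,300.00 = £246,295.4316…
Balance at month 15: £246,295.4316… × (1 + 0.005)^5 = £252,514.6999…
Penalty: 15 × 1.5% × £491,462.00 = £110,578.95
Final settlement = outstanding balance + penalty = £252,514.6999… + £110,578.95 = £363,093.65

£363,093.65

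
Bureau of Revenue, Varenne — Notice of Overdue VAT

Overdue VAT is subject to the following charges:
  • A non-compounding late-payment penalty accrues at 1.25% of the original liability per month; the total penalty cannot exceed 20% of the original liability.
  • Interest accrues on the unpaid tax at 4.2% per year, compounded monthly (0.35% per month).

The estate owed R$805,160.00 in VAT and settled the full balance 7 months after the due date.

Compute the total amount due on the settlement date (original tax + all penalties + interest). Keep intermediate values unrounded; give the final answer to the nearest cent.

Penalty: 7 × 1.25% × R$805,160.00 = R$70,451.50 (below the 20% cap of R$161,032.00)
Interest: R$805,160.00 × ((1 + 0.0035)^7 − 1) = R$805,160.00 × 0.0247588… = R$19,934.7599…
Total = R$805,160.00 + R$70,451.5000 + R$19,934.7599… = R$895,546.26

R$895,546.26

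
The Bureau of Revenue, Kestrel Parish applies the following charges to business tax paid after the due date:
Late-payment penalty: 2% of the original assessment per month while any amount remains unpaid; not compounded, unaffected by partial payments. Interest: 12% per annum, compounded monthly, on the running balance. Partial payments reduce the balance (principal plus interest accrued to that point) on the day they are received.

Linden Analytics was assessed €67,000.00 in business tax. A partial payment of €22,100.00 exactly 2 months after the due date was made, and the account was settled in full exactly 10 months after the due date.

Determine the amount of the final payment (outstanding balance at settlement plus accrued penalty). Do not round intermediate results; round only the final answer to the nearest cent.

Monthly rate = 12% ÷ 12 = 1%
Balance at month 2: €67,000.0000 × (1 + 0.01)^2 = €68,346.7000
After €22,100.00 payment: €68,346.7000 − €22,100.00 = €46,246.7000
Balance at month 10: €46,246.7000 × (1 + 0.01)^8 = €50,078.5492…
Penalty: 10 × 2% × €67,000.00 = €13,400.00
Final settlement = outstanding balance + penalty = €50,078.5492… + €13,400.00 = €63,478.55

€63,478.55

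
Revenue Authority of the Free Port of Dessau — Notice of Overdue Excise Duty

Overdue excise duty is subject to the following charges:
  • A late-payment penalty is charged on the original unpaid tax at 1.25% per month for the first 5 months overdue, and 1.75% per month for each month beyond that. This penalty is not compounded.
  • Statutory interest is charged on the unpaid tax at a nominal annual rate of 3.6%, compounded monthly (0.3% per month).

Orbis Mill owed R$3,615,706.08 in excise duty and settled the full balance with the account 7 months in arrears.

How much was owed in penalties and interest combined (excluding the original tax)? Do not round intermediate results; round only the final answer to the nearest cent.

R$429,147.97

Penalty, months 1–5: 5 × 1.25% × R$3,615,706.08 = R$225,981.63
Penalty, months 6–7: 2 × 1.75% × R$3,615,706.08 = R$126,549.71…
Interest: R$3,615,706.08 × ((1 + 0.003)^7 − 1) = R$3,615,706.08 × 0.0211899… = R$76,616.6232…
Penalties + interest = R$352,531.3428 + R$76,616.6232… = R$429,147.97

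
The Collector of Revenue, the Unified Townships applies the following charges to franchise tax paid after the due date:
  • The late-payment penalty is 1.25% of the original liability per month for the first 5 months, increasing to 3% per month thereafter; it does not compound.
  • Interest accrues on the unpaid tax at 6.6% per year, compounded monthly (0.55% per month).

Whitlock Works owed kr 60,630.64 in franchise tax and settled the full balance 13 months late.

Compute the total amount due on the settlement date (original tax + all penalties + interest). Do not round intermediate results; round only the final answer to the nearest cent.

kr 83,452.48

Penalty, months 1–5: 5 × 1.25% × kr 60,630.64 = kr 3,789.42…
Penalty, months 6–13: 8 × 3% × kr 60,630.64 = kr 14,551.35…
Interest: kr 60,630.64 × ((1 + 0.0055)^13 − 1) = kr 60,630.64 × 0.0739077… = kr 4,481.0738…
Total = kr 60,630.64 + kr 18,340.7686 + kr 4,481.0738… = kr 83,452.48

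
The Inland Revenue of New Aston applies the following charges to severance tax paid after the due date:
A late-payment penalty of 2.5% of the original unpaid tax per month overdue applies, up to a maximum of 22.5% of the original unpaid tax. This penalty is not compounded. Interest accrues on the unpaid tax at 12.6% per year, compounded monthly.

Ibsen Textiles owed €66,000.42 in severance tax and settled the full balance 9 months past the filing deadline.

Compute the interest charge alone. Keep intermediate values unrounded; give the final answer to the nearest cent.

€6,505.52

Interest (12.6%/yr ÷ 12 = 1.05%/month): €66,000.42 × ((1 + 0.0105)^9 − 1) = €6,505.5154…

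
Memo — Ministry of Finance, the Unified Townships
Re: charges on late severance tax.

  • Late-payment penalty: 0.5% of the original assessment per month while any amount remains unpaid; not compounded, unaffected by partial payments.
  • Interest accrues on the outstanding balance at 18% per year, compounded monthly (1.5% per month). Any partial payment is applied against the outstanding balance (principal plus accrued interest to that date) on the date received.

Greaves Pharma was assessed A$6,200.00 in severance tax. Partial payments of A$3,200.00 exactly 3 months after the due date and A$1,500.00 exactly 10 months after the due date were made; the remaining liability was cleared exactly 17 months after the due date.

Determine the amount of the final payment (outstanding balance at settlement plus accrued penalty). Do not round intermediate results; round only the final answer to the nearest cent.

A$2,906.34

Balance at month 3: A$6,200.0000 × (1 + 0.015)^3 = A$6,483.2059…
After A$3,200.00 payment: A$6,483.2059… − A$3,200.00 = A$3,283.2059…
Balance at month 10: A$3,283.2059… × (1 + 0.015)^7 = A$3,643.8494…
After A$1,500.00 payment: A$3,643.8494… − A$1,500.00 = A$2,143.8494…
Balance at month 17: A$2,143.8494… × (1 + 0.015)^7 = A$2,379.3403…
Penalty: 17 × 0.5% × A$6,200.00 = A$527.00
Final settlement = outstanding balance + penalty = A$2,379.3403… + A$527.00 = A$2,906.34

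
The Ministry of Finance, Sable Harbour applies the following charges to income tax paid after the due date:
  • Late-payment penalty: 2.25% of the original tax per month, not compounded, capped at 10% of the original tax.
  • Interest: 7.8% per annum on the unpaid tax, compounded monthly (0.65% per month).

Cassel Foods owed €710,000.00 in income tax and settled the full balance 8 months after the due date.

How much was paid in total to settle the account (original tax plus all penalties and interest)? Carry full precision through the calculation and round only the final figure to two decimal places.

Penalty (uncapped): 8 × 2.25% × €710,000.00 = €127,800.00; cap = 10% × €710,000.00 = €71,000.00 → penalty = €71,000.00
Interest: €710,000.00 × ((1 + 0.0065)^8 − 1) = €710,000.00 × 0.0531985… = €37,770.9383…
Total = €710,000.00 + €71,000.0000 + €37,770.9383… = €818,770.94

€818,770.94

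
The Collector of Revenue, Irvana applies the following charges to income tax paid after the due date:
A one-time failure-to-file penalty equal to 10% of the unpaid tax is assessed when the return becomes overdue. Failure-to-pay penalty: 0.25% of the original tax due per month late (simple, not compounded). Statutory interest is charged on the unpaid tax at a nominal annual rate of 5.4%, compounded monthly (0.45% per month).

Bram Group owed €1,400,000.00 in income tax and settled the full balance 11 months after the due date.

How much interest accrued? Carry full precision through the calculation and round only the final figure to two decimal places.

€70,880.49

Interest: €1,400,000.00 × ((1 + 0.0045)^11 − 1) = €1,400,000.00 × 0.0506289… = €70,880.4905…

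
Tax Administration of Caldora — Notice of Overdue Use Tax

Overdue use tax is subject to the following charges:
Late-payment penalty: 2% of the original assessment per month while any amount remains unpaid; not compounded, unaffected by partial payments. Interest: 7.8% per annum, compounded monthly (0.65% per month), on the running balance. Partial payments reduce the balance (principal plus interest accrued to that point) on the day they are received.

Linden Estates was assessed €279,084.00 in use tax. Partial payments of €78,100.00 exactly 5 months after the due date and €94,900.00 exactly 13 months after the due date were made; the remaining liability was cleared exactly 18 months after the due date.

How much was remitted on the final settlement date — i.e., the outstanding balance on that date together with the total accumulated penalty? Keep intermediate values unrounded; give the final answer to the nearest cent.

Balance at month 5: €279,084.0000 × (1 + 0.0065)^5 = €288,272.9119…
After €78,100.00 payment: €288,272.9119… − €78,100.00 = €210,172.9119…
Balance at month 13: €210,172.9119… × (1 + 0.0065)^8 = €221,353.7965…
After €94,900.00 payment: €221,353.7965… − €94,900.00 = €126,453.7965…
Balance at month 18: €126,453.7965… × (1 + 0.0065)^5 = €130,617.3201…
Penalty: 18 × 2% × €279,084.00 = €100,470.24
Final settlement = outstanding balance + penalty = €130,617.3201… + €100,470.24 = €231,087.56

€231,087.56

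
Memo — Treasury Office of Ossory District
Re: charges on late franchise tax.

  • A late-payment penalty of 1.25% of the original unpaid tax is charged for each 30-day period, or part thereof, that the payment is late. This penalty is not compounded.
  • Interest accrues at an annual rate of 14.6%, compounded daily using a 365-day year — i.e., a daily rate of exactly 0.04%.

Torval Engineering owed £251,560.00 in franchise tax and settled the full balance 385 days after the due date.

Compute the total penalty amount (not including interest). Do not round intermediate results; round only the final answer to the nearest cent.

£40,878.50

Penalty periods: ⌈385/30⌉ = 13; penalty = 13 × 1.25% × £251,560.00 = £40,878.50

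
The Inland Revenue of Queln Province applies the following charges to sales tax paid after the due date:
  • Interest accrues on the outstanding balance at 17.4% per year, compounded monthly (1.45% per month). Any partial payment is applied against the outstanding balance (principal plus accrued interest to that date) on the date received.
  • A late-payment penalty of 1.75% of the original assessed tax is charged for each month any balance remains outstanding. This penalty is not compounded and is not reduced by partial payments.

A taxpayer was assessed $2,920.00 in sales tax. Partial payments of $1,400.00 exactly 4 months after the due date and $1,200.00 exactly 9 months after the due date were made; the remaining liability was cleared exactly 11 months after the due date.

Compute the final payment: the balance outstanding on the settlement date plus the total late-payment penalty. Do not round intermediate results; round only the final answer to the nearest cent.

Balance at month 4: $2,920.0000 × (1 + 0.0145)^4 = $3,093.0793…
After $1,400.00 payment: $3,093.0793… − $1,400.00 = $1,693.0793…
Balance at month 9: $1,693.0793… × (1 + 0.0145)^5 = $1,819.4393…
After $1,200.00 payment: $1,819.4393… − $1,200.00 = $619.4393…
Balance at month 11: $619.4393… × (1 + 0.0145)^2 = $637.5332…
Penalty: 11 × 1.75% × $2,920.00 = $562.10
Final settlement = outstanding balance + penalty = $637.5332… + $562.10 = $1,199.63

$1,199.63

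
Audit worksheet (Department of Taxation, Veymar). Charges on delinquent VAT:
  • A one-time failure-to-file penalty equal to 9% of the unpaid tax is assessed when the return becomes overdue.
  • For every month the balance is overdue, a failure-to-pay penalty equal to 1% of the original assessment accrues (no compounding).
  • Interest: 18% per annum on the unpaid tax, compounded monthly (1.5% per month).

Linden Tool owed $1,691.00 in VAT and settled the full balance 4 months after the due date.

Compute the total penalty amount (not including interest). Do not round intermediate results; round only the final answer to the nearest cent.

$219.83

Failure-to-file penalty: 9% × $1,691.00 = $152.19
Failure-to-pay penalty = 1% × $1,691.00 × 4 mo = $67.64
Total penalty = $152.19 + $67.64 = $219.83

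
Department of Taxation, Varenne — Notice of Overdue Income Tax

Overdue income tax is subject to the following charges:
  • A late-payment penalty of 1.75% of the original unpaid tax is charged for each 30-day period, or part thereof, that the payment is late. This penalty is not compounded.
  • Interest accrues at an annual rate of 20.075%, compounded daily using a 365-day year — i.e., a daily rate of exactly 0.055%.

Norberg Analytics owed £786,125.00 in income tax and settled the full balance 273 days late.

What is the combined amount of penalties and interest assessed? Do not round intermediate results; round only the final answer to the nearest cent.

£264,893.13

Penalty periods: ⌈273/30⌉ = 10; penalty = 10 × 1.75% × £786,125.00 = £137,571.88…
Interest: £786,125.00 × ((1 + 0.00055)^273 − 1) = £786,125.00 × 0.16196057… = £127,321.2521…
Penalties + interest = £137,571.8750 + £127,321.2521… = £264,893.13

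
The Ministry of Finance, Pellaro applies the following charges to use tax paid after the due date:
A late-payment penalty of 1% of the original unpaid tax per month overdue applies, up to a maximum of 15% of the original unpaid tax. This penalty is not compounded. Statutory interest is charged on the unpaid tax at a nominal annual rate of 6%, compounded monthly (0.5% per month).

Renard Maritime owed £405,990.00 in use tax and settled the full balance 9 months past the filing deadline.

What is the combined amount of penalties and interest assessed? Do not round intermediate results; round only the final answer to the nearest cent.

Penalty: 9 × 1% × £405,990.00 = £36,539.10 (below the 15% cap of £60,898.50)
Interest: £405,990.00 × ((1 + 0.005)^9 − 1) = £405,990.00 × 0.0459106… = £18,639.2360…
Penalties + interest = £36,539.1000 + £18,639.2360… = £55,178.34

£55,178.34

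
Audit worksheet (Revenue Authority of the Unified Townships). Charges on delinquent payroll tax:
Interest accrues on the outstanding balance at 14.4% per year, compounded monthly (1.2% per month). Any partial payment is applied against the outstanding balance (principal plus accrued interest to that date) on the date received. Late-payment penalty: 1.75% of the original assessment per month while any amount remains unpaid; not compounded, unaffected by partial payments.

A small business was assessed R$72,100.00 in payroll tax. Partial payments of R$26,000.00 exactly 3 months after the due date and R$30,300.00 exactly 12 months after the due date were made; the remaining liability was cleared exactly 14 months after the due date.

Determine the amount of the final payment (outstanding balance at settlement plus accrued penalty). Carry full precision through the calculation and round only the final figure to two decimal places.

Balance at month 3: R$72,100.0000 × (1 + 0.012)^3 = R$74,726.8718…
After R$26,000.00 payment: R$74,726.8718… − R$26,000.00 = R$48,726.8718…
Balance at month 12: R$48,726.8718… × (1 + 0.012)^9 = R$54,249.1757…
After R$30,300.00 payment: R$54,249.1757… − R$30,300.00 = R$23,949.1757…
Balance at month 14: R$23,949.1757… × (1 + 0.012)^2 = R$24,527.4046…
Penalty: 14 × 1.75% × R$72,100.00 = R$17,664.50
Final settlement = outstanding balance + penalty = R$24,527.4046… + R$17,664.50 = R$42,191.90

R$42,191.90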